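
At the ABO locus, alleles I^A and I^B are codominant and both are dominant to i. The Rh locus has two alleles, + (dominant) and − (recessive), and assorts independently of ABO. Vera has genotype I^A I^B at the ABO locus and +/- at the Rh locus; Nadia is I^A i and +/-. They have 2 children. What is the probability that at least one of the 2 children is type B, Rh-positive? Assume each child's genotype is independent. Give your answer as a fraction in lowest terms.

ABO cross I^A I^B × I^A i → 1/2 A, 1/4 B, 1/4 AB.
Rh cross +/- × +/- → 3/4 Rh+, 1/4 Rh-; so P(type B, Rh-positive) = 1/4 × 3/4 = 3/16 per child.
P(none) = (13/16)^2 = 169/256; P(at least one) = 1 − 169/256 = 87/256.

87/256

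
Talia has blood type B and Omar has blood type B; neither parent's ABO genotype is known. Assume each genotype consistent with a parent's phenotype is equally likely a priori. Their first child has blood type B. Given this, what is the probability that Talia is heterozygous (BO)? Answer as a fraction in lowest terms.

Possible genotypes: Talia ∈ {BB, BO}; Omar ∈ {BB, BO}.
Weight each parental genotype pair by prior × P(type-B child):
  BB × BB: posterior weight 4/15.
  BB × BO: posterior weight 4/15.
  BO × BB: posterior weight 4/15.
  BO × BO: posterior weight 1/5.
Sum the posterior weight over pairs where Talia is BO: 7/15.

7/15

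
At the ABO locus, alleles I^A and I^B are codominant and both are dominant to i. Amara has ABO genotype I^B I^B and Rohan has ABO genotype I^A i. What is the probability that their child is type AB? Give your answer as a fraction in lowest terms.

1/2

ABO cross I^B I^B × I^A i → offspring phenotypes: 1/2 B, 1/2 AB.
So P(type AB) = 1/2.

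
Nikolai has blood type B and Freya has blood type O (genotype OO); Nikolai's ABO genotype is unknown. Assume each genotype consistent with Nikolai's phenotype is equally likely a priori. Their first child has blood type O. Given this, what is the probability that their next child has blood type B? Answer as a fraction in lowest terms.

1/2

Possible genotypes: Nikolai ∈ {BB, BO}; Freya ∈ {OO}.
Weight each parental genotype pair by prior × P(type-O child):
  BO × OO: posterior weight 1; P(next child type B) = 1/2.
Weighted sum = 1/2.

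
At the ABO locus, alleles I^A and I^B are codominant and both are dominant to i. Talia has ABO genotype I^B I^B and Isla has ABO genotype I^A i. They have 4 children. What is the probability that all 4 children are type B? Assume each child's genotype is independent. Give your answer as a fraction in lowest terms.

ABO cross I^B I^B × I^A i → 1/2 B, 1/2 AB.
So P(type B) = 1/2 per child.
All 4 independent: (1/2)^4 = 1/16.

1/16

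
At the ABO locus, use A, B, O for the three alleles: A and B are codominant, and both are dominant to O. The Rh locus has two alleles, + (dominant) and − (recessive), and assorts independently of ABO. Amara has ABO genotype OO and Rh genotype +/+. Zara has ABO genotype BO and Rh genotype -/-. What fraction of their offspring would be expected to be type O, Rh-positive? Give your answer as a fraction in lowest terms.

ABO cross OO × BO → offspring phenotypes: 1/2 O, 1/2 B.
Rh cross +/+ × -/- → 1 Rh+.
Independent loci: P(type O, Rh-positive) = 1/2 × 1 = 1/2.

1/2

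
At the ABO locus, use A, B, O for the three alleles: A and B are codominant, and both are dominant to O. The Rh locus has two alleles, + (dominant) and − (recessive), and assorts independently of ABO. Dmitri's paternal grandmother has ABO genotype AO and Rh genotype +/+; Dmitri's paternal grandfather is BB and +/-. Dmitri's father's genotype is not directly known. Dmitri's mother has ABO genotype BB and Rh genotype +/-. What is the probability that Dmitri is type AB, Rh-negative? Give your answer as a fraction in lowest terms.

1/32

Dmitri's father's ABO genotype from AO × BB: 1/2 AB, 1/2 BO.
Crossing each possibility with the mother BB and summing P(type AB): 1/2·1/2 + 1/2·0 = 1/4.
Similarly for Rh via the father's Rh distribution: P(Rh-) = 1/8.
Independent loci: 1/4 × 1/8 = 1/32.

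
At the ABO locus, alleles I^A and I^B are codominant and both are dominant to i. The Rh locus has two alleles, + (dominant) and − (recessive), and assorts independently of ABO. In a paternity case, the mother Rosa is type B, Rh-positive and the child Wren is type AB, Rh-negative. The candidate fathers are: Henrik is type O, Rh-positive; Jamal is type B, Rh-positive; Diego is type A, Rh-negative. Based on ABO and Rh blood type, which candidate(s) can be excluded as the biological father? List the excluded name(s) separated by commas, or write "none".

Henrik, Jamal

A candidate is excluded only if no genotype consistent with his phenotype could produce a type AB, Rh-negative child with a type B, Rh-positive mother.
Henrik (type O, Rh+): no genotype consistent with that phenotype can produce a type-AB Rh- child with a type-B mother.
Jamal (type B, Rh+): no genotype consistent with that phenotype can produce a type-AB Rh- child with a type-B mother.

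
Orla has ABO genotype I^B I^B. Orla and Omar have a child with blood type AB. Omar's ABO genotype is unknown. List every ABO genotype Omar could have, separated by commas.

For each candidate genotype of Omar, check whether crossing it with I^B I^B can produce every observed child phenotype.
  I^A I^A → possible child types {AB} ✓
  I^A I^B → possible child types {B, AB} ✓
  I^A i → possible child types {B, AB} ✓
  I^B I^B → possible child types {B} ✗
  I^B i → possible child types {B} ✗
  i i → possible child types {B} ✗

I^A I^A, I^A I^B, I^A i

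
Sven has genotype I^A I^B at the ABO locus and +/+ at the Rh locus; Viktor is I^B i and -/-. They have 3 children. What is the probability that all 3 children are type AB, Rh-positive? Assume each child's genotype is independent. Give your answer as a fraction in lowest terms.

1/64

ABO cross I^A I^B × I^B i → 1/4 A, 1/2 B, 1/4 AB.
Rh cross +/+ × -/- → 1 Rh+; so P(type AB, Rh-positive) = 1/4 × 1 = 1/4 per child.
All 3 independent: (1/4)^3 = 1/64.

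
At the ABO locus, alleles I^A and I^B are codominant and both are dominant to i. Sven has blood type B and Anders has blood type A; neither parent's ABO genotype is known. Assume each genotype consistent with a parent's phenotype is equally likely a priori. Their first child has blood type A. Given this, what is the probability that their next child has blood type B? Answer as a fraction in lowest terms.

1/12

Possible genotypes: Sven ∈ {I^B I^B, I^B i}; Anders ∈ {I^A I^A, I^A i}.
Weight each parental genotype pair by prior × P(type-A child):
  I^B i × I^A I^A: posterior weight 2/3; P(next child type B) = 0.
  I^B i × I^A i: posterior weight 1/3; P(next child type B) = 1/4.
Weighted sum = 1/12.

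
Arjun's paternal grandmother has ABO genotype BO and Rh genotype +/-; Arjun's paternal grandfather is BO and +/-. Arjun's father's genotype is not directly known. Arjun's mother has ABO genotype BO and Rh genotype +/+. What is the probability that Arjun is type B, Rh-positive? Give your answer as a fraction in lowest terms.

3/4

Arjun's father's ABO genotype from BO × BO: 1/4 BB, 1/2 BO, 1/4 OO.
Crossing each possibility with the mother BO and summing P(type B): 1/4·1 + 1/2·3/4 + 1/4·1/2 = 3/4.
Similarly for Rh via the father's Rh distribution: P(Rh+) = 1.
Independent loci: 3/4 × 1 = 3/4.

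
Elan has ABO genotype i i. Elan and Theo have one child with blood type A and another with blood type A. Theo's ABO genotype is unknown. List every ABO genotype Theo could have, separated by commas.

I^A I^A, I^A I^B, I^A i

For each candidate genotype of Theo, check whether crossing it with i i can produce every observed child phenotype.
  I^A I^A → possible child types {A} ✓
  I^A I^B → possible child types {A, B} ✓
  I^A i → possible child types {O, A} ✓
  I^B I^B → possible child types {B} ✗
  I^B i → possible child types {O, B} ✗
  i i → possible child types {O} ✗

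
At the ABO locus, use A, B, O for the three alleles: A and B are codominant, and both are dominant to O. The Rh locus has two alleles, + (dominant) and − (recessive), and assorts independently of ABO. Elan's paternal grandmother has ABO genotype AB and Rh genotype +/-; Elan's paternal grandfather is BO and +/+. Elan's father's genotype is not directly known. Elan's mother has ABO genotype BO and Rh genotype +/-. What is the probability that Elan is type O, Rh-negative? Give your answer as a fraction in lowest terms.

1/64

Elan's father's ABO genotype from AB × BO: 1/4 AB, 1/4 AO, 1/4 BB, 1/4 BO.
Crossing each possibility with the mother BO and summing P(type O): 1/4·0 + 1/4·1/4 + 1/4·0 + 1/4·1/4 = 1/8.
Similarly for Rh via the father's Rh distribution: P(Rh-) = 1/8.
Independent loci: 1/8 × 1/8 = 1/64.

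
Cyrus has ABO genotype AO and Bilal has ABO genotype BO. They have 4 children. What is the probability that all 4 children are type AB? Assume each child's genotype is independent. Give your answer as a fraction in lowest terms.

1/256

ABO cross AO × BO → 1/4 O, 1/4 A, 1/4 B, 1/4 AB.
So P(type AB) = 1/4 per child.
All 4 independent: (1/4)^4 = 1/256.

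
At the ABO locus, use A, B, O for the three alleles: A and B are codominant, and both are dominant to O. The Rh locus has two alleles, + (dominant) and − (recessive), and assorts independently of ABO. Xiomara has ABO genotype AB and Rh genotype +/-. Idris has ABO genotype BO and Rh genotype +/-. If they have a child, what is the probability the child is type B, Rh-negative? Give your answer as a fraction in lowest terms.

1/8

ABO cross AB × BO → offspring phenotypes: 1/4 A, 1/2 B, 1/4 AB.
Rh cross +/- × +/- → 3/4 Rh+, 1/4 Rh-.
Independent loci: P(type B, Rh-negative) = 1/2 × 1/4 = 1/8.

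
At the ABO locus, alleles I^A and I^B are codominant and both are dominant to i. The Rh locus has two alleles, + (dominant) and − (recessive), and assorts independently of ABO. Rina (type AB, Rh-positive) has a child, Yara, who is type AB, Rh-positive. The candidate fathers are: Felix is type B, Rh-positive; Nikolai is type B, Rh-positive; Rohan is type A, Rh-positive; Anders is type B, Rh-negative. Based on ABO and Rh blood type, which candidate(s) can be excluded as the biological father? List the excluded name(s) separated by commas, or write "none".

A candidate is excluded only if no genotype consistent with his phenotype could produce a type AB, Rh-positive child with a type AB, Rh-positive mother.
Every candidate has at least one consistent genotype combination, so none can be excluded.

none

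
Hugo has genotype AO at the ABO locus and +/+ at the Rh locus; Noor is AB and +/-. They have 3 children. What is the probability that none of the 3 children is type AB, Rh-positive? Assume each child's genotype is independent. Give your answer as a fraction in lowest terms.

ABO cross AO × AB → 1/2 A, 1/4 B, 1/4 AB.
Rh cross +/+ × +/- → 1 Rh+; so P(type AB, Rh-positive) = 1/4 × 1 = 1/4 per child.
P(not type AB, Rh-positive) = 3/4 for one child; (3/4)^3 = 27/64.

27/64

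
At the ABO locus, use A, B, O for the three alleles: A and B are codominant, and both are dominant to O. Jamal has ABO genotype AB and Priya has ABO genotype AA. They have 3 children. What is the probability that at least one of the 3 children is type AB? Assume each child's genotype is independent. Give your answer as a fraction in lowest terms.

ABO cross AB × AA → 1/2 A, 1/2 AB.
So P(type AB) = 1/2 per child.
P(none) = (1/2)^3 = 1/8; P(at least one) = 1 − 1/8 = 7/8.

7/8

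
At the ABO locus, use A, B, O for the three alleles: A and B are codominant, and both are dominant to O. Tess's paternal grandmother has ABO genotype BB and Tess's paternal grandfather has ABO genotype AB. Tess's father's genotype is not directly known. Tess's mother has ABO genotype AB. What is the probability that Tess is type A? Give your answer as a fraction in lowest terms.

Tess's father's ABO genotype from BB × AB: 1/2 AB, 1/2 BB.
Crossing each possibility with the mother AB and summing P(type A): 1/2·1/4 + 1/2·0 = 1/8.

1/8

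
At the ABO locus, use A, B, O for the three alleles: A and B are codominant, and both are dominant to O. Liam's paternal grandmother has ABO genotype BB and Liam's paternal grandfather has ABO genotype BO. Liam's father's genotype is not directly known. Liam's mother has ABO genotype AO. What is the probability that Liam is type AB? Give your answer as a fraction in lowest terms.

Liam's father's ABO genotype from BB × BO: 1/2 BB, 1/2 BO.
Crossing each possibility with the mother AO and summing P(type AB): 1/2·1/2 + 1/2·1/4 = 3/8.

3/8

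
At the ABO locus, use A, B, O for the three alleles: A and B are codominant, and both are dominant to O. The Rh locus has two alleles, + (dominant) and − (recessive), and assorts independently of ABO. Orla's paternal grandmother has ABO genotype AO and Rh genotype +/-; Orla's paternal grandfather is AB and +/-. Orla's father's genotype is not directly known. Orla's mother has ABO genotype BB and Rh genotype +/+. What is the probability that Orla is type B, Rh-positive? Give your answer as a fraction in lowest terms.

1/2

Orla's father's ABO genotype from AO × AB: 1/4 AA, 1/4 AB, 1/4 AO, 1/4 BO.
Crossing each possibility with the mother BB and summing P(type B): 1/4·0 + 1/4·1/2 + 1/4·1/2 + 1/4·1 = 1/2.
Similarly for Rh via the father's Rh distribution: P(Rh+) = 1.
Independent loci: 1/2 × 1 = 1/2.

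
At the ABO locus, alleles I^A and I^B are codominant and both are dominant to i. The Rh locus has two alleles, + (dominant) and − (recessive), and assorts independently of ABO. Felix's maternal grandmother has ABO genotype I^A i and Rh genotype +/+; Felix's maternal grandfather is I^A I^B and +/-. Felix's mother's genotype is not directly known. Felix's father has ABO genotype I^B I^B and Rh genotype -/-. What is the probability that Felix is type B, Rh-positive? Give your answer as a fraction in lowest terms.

Felix's mother's ABO genotype from I^A i × I^A I^B: 1/4 I^A I^A, 1/4 I^A I^B, 1/4 I^A i, 1/4 I^B i.
Crossing each possibility with the father I^B I^B and summing P(type B): 1/4·0 + 1/4·1/2 + 1/4·1/2 + 1/4·1 = 1/2.
Similarly for Rh via the mother's Rh distribution: P(Rh+) = 3/4.
Independent loci: 1/2 × 3/4 = 3/8.

3/8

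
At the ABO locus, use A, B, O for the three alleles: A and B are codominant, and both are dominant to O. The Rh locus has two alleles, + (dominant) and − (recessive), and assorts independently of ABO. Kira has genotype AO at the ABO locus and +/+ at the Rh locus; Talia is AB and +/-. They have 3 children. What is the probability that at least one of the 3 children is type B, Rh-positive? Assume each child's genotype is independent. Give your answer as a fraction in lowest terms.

37/64

ABO cross AO × AB → 1/2 A, 1/4 B, 1/4 AB.
Rh cross +/+ × +/- → 1 Rh+; so P(type B, Rh-positive) = 1/4 × 1 = 1/4 per child.
P(none) = (3/4)^3 = 27/64; P(at least one) = 1 − 27/64 = 37/64.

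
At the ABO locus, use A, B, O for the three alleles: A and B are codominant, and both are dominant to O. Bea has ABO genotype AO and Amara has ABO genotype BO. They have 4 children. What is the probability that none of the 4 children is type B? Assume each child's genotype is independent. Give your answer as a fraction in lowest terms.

81/256

ABO cross AO × BO → 1/4 O, 1/4 A, 1/4 B, 1/4 AB.
So P(type B) = 1/4 per child.
P(not type B) = 3/4 for one child; (3/4)^4 = 81/256.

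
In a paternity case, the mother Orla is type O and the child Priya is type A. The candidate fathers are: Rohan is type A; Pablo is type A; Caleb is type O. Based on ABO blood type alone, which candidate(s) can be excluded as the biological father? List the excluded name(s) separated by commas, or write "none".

Caleb

A candidate is excluded only if no genotype consistent with his phenotype could produce a type A child with a type O mother.
Caleb (type O): no genotype consistent with that phenotype can produce a type-A child with a type-O mother.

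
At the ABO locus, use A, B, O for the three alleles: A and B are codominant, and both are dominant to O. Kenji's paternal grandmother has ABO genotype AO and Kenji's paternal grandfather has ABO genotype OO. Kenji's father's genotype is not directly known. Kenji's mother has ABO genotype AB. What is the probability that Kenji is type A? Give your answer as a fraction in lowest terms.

Kenji's father's ABO genotype from AO × OO: 1/2 AO, 1/2 OO.
Crossing each possibility with the mother AB and summing P(type A): 1/2·1/2 + 1/2·1/2 = 1/2.

1/2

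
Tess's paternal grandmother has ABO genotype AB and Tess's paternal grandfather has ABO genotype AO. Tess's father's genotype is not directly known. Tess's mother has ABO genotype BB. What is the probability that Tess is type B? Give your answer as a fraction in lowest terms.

Tess's father's ABO genotype from AB × AO: 1/4 AA, 1/4 AB, 1/4 AO, 1/4 BO.
Crossing each possibility with the mother BB and summing P(type B): 1/4·0 + 1/4·1/2 + 1/4·1/2 + 1/4·1 = 1/2.

1/2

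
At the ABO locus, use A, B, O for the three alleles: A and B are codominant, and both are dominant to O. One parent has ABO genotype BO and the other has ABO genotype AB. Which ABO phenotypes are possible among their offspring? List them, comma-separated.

Gametes from BO × AB give offspring ABO genotypes AB, AO, BB, BO, i.e. phenotypes A, B, AB.

A, B, AB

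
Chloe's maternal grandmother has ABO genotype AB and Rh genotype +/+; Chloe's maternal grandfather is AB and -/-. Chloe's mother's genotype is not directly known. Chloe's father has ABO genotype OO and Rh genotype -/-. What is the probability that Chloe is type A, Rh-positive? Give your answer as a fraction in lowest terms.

1/4

Chloe's mother's ABO genotype from AB × AB: 1/4 AA, 1/2 AB, 1/4 BB.
Crossing each possibility with the father OO and summing P(type A): 1/4·1 + 1/2·1/2 + 1/4·0 = 1/2.
Similarly for Rh via the mother's Rh distribution: P(Rh+) = 1/2.
Independent loci: 1/2 × 1/2 = 1/4.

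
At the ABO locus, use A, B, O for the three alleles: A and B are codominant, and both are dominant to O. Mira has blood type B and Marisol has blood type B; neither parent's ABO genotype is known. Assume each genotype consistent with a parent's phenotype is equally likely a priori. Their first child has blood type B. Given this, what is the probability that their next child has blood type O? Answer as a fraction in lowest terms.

1/20

Possible genotypes: Mira ∈ {BB, BO}; Marisol ∈ {BB, BO}.
Weight each parental genotype pair by prior × P(type-B child):
  BB × BB: posterior weight 4/15; P(next child type O) = 0.
  BB × BO: posterior weight 4/15; P(next child type O) = 0.
  BO × BB: posterior weight 4/15; P(next child type O) = 0.
  BO × BO: posterior weight 1/5; P(next child type O) = 1/4.
Weighted sum = 1/20.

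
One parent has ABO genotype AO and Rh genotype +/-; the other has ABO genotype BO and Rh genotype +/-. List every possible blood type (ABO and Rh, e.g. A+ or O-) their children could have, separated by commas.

Gametes from AO × BO give offspring ABO genotypes AB, AO, BO, OO, i.e. phenotypes O, A, B, AB.
Rh cross +/- × +/- → phenotypes Rh+, Rh-.
Combining independently: O+, O-, A+, A-, B+, B-, AB+, AB-.

O+, O-, A+, A-, B+, B-, AB+, AB-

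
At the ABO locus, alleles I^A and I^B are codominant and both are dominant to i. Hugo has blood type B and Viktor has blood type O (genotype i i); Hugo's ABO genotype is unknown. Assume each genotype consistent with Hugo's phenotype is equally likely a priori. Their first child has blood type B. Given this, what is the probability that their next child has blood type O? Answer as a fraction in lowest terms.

Possible genotypes: Hugo ∈ {I^B I^B, I^B i}; Viktor ∈ {i i}.
Weight each parental genotype pair by prior × P(type-B child):
  I^B I^B × i i: posterior weight 2/3; P(next child type O) = 0.
  I^B i × i i: posterior weight 1/3; P(next child type O) = 1/2.
Weighted sum = 1/6.

1/6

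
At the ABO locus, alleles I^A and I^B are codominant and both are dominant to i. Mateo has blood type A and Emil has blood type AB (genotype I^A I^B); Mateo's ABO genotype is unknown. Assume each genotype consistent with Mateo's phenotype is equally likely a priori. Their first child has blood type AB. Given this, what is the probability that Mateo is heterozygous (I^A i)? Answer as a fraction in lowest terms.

1/3

Possible genotypes: Mateo ∈ {I^A I^A, I^A i}; Emil ∈ {I^A I^B}.
Weight each parental genotype pair by prior × P(type-AB child):
  I^A I^A × I^A I^B: posterior weight 2/3.
  I^A i × I^A I^B: posterior weight 1/3.
Sum the posterior weight over pairs where Mateo is I^A i: 1/3.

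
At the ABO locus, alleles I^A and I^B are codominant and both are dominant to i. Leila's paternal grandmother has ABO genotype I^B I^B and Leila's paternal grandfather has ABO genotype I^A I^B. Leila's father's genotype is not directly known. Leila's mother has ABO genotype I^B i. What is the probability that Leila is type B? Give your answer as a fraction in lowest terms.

Leila's father's ABO genotype from I^B I^B × I^A I^B: 1/2 I^A I^B, 1/2 I^B I^B.
Crossing each possibility with the mother I^B i and summing P(type B): 1/2·1/2 + 1/2·1 = 3/4.

3/4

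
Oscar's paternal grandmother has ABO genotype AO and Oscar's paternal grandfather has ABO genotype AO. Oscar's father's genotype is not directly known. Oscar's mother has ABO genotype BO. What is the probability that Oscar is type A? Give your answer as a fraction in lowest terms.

1/4

Oscar's father's ABO genotype from AO × AO: 1/4 AA, 1/2 AO, 1/4 OO.
Crossing each possibility with the mother BO and summing P(type A): 1/4·1/2 + 1/2·1/4 + 1/4·0 = 1/4.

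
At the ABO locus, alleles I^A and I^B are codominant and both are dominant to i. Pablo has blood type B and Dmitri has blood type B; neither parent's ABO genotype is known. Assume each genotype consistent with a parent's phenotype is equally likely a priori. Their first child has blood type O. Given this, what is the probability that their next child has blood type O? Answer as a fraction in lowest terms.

1/4

Possible genotypes: Pablo ∈ {I^B I^B, I^B i}; Dmitri ∈ {I^B I^B, I^B i}.
Weight each parental genotype pair by prior × P(type-O child):
  I^B i × I^B i: posterior weight 1; P(next child type O) = 1/4.
Weighted sum = 1/4.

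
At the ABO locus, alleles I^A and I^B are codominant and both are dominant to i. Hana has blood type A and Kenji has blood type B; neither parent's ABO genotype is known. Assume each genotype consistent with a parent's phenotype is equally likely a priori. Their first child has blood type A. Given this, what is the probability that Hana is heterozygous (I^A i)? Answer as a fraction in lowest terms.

1/3

Possible genotypes: Hana ∈ {I^A I^A, I^A i}; Kenji ∈ {I^B I^B, I^B i}.
Weight each parental genotype pair by prior × P(type-A child):
  I^A I^A × I^B i: posterior weight 2/3.
  I^A i × I^B i: posterior weight 1/3.
Sum the posterior weight over pairs where Hana is I^A i: 1/3.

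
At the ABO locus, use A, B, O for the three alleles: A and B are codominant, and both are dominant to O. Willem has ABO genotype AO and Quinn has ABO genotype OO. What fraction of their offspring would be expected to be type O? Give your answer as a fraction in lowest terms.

1/2

ABO cross AO × OO → offspring phenotypes: 1/2 O, 1/2 A.
So P(type O) = 1/2.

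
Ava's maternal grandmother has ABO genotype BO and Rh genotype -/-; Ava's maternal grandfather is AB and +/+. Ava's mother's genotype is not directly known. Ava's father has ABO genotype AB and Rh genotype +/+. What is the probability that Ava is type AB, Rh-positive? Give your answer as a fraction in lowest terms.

3/8

Ava's mother's ABO genotype from BO × AB: 1/4 AB, 1/4 AO, 1/4 BB, 1/4 BO.
Crossing each possibility with the father AB and summing P(type AB): 1/4·1/2 + 1/4·1/4 + 1/4·1/2 + 1/4·1/4 = 3/8.
Similarly for Rh via the mother's Rh distribution: P(Rh+) = 1.
Independent loci: 3/8 × 1 = 3/8.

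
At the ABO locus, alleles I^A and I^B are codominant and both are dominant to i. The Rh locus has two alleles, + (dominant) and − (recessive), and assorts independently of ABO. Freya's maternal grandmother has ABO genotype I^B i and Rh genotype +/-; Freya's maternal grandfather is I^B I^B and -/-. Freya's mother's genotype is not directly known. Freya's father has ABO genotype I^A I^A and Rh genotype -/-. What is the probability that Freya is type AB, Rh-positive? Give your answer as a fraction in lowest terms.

3/16

Freya's mother's ABO genotype from I^B i × I^B I^B: 1/2 I^B I^B, 1/2 I^B i.
Crossing each possibility with the father I^A I^A and summing P(type AB): 1/2·1 + 1/2·1/2 = 3/4.
Similarly for Rh via the mother's Rh distribution: P(Rh+) = 1/4.
Independent loci: 3/4 × 1/4 = 3/16.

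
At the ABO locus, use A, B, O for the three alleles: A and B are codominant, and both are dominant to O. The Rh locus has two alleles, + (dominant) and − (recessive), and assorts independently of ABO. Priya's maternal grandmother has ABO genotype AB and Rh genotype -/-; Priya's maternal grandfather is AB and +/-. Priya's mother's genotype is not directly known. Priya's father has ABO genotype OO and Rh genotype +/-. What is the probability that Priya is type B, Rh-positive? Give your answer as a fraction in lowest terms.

Priya's mother's ABO genotype from AB × AB: 1/4 AA, 1/2 AB, 1/4 BB.
Crossing each possibility with the father OO and summing P(type B): 1/4·0 + 1/2·1/2 + 1/4·1 = 1/2.
Similarly for Rh via the mother's Rh distribution: P(Rh+) = 5/8.
Independent loci: 1/2 × 5/8 = 5/16.

5/16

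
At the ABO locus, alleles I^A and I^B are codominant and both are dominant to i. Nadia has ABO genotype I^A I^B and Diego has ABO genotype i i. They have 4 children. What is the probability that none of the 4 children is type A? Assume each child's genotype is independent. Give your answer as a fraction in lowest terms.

1/16

ABO cross I^A I^B × i i → 1/2 A, 1/2 B.
So P(type A) = 1/2 per child.
P(not type A) = 1/2 for one child; (1/2)^4 = 1/16.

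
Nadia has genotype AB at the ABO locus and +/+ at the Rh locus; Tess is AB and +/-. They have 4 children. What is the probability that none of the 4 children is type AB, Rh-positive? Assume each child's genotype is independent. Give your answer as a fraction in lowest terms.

1/16

ABO cross AB × AB → 1/4 A, 1/4 B, 1/2 AB.
Rh cross +/+ × +/- → 1 Rh+; so P(type AB, Rh-positive) = 1/2 × 1 = 1/2 per child.
P(not type AB, Rh-positive) = 1/2 for one child; (1/2)^4 = 1/16.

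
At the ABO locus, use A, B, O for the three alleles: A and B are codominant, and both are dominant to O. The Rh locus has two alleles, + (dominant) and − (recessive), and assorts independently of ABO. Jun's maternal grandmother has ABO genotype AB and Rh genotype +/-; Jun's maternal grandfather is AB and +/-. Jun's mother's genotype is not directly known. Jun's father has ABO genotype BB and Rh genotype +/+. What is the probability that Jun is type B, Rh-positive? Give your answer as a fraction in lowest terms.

1/2

Jun's mother's ABO genotype from AB × AB: 1/4 AA, 1/2 AB, 1/4 BB.
Crossing each possibility with the father BB and summing P(type B): 1/4·0 + 1/2·1/2 + 1/4·1 = 1/2.
Similarly for Rh via the mother's Rh distribution: P(Rh+) = 1.
Independent loci: 1/2 × 1 = 1/2.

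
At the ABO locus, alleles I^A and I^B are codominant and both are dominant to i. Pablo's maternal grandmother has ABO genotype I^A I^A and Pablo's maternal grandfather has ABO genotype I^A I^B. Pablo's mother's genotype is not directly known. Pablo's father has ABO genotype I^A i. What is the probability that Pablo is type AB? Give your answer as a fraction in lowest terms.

1/8

Pablo's mother's ABO genotype from I^A I^A × I^A I^B: 1/2 I^A I^A, 1/2 I^A I^B.
Crossing each possibility with the father I^A i and summing P(type AB): 1/2·0 + 1/2·1/4 = 1/8.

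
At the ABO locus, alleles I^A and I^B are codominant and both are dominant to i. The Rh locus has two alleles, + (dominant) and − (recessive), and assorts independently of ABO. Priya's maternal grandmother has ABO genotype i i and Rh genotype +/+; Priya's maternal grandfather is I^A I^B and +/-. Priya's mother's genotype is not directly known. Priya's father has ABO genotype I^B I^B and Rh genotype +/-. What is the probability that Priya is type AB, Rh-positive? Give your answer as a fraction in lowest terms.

Priya's mother's ABO genotype from i i × I^A I^B: 1/2 I^A i, 1/2 I^B i.
Crossing each possibility with the father I^B I^B and summing P(type AB): 1/2·1/2 + 1/2·0 = 1/4.
Similarly for Rh via the mother's Rh distribution: P(Rh+) = 7/8.
Independent loci: 1/4 × 7/8 = 7/32.

7/32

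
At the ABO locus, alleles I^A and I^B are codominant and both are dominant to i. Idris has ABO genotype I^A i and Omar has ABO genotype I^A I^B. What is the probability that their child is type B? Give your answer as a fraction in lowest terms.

1/4

ABO cross I^A i × I^A I^B → offspring phenotypes: 1/2 A, 1/4 B, 1/4 AB.
So P(type B) = 1/4.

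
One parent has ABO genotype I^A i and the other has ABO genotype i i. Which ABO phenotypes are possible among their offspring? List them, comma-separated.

O, A

Gametes from I^A i × i i give offspring ABO genotypes I^A i, i i, i.e. phenotypes O, A.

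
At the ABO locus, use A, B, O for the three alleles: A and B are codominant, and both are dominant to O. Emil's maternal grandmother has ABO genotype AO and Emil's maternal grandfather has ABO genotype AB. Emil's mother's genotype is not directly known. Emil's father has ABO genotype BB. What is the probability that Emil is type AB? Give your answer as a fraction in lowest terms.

1/2

Emil's mother's ABO genotype from AO × AB: 1/4 AA, 1/4 AB, 1/4 AO, 1/4 BO.
Crossing each possibility with the father BB and summing P(type AB): 1/4·1 + 1/4·1/2 + 1/4·1/2 + 1/4·0 = 1/2.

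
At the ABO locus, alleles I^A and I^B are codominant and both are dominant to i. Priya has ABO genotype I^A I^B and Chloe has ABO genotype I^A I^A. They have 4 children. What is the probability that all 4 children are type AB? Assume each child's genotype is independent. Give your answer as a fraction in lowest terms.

ABO cross I^A I^B × I^A I^A → 1/2 A, 1/2 AB.
So P(type AB) = 1/2 per child.
All 4 independent: (1/2)^4 = 1/16.

1/16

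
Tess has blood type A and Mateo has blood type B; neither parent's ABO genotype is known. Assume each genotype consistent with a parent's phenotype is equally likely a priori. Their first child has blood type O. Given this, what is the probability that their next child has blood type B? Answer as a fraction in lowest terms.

1/4

Possible genotypes: Tess ∈ {AA, AO}; Mateo ∈ {BB, BO}.
Weight each parental genotype pair by prior × P(type-O child):
  AO × BO: posterior weight 1; P(next child type B) = 1/4.
Weighted sum = 1/4.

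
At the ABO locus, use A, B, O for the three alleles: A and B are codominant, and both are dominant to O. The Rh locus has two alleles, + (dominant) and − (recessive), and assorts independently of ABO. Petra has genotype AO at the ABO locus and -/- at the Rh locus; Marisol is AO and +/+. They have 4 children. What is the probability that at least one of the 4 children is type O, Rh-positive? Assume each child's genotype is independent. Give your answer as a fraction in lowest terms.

175/256

ABO cross AO × AO → 1/4 O, 3/4 A.
Rh cross -/- × +/+ → 1 Rh+; so P(type O, Rh-positive) = 1/4 × 1 = 1/4 per child.
P(none) = (3/4)^4 = 81/256; P(at least one) = 1 − 81/256 = 175/256.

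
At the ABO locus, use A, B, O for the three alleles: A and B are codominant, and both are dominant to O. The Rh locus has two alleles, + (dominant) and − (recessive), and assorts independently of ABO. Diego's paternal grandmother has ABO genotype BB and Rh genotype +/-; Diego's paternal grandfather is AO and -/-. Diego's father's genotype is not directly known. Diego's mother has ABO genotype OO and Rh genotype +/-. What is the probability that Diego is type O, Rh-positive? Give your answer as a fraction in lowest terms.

5/32

Diego's father's ABO genotype from BB × AO: 1/2 AB, 1/2 BO.
Crossing each possibility with the mother OO and summing P(type O): 1/2·0 + 1/2·1/2 = 1/4.
Similarly for Rh via the father's Rh distribution: P(Rh+) = 5/8.
Independent loci: 1/4 × 5/8 = 5/32.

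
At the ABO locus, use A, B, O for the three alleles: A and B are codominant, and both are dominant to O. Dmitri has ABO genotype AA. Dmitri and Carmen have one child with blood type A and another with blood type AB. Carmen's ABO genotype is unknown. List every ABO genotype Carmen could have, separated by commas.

For each candidate genotype of Carmen, check whether crossing it with AA can produce every observed child phenotype.
  AA → possible child types {A} ✗
  AB → possible child types {A, AB} ✓
  AO → possible child types {A} ✗
  BB → possible child types {AB} ✗
  BO → possible child types {A, AB} ✓
  OO → possible child types {A} ✗

AB, BO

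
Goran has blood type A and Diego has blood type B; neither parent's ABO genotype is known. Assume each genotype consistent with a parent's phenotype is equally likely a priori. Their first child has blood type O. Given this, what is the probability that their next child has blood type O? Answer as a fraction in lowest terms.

1/4

Possible genotypes: Goran ∈ {I^A I^A, I^A i}; Diego ∈ {I^B I^B, I^B i}.
Weight each parental genotype pair by prior × P(type-O child):
  I^A i × I^B i: posterior weight 1; P(next child type O) = 1/4.
Weighted sum = 1/4.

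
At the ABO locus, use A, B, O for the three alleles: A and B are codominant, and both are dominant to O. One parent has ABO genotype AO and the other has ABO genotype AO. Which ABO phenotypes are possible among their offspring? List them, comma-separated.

Gametes from AO × AO give offspring ABO genotypes AA, AO, OO, i.e. phenotypes O, A.

O, A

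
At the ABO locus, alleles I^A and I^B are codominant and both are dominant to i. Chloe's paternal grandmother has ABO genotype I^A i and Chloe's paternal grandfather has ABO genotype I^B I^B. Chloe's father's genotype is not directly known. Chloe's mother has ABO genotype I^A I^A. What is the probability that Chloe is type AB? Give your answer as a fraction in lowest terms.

Chloe's father's ABO genotype from I^A i × I^B I^B: 1/2 I^A I^B, 1/2 I^B i.
Crossing each possibility with the mother I^A I^A and summing P(type AB): 1/2·1/2 + 1/2·1/2 = 1/2.

1/2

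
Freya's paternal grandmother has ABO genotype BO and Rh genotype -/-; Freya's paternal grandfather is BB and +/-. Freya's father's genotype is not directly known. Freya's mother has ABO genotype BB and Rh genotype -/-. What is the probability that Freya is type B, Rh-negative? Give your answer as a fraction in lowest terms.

3/4

Freya's father's ABO genotype from BO × BB: 1/2 BB, 1/2 BO.
Crossing each possibility with the mother BB and summing P(type B): 1/2·1 + 1/2·1 = 1.
Similarly for Rh via the father's Rh distribution: P(Rh-) = 3/4.
Independent loci: 1 × 3/4 = 3/4.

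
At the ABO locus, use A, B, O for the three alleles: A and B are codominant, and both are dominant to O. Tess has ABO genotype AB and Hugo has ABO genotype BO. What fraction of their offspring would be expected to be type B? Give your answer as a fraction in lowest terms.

1/2

ABO cross AB × BO → offspring phenotypes: 1/4 A, 1/2 B, 1/4 AB.
So P(type B) = 1/2.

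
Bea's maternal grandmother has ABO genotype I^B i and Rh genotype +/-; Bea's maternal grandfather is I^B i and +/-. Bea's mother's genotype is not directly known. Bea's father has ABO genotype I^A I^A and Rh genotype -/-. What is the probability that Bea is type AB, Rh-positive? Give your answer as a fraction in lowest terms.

Bea's mother's ABO genotype from I^B i × I^B i: 1/4 I^B I^B, 1/2 I^B i, 1/4 i i.
Crossing each possibility with the father I^A I^A and summing P(type AB): 1/4·1 + 1/2·1/2 + 1/4·0 = 1/2.
Similarly for Rh via the mother's Rh distribution: P(Rh+) = 1/2.
Independent loci: 1/2 × 1/2 = 1/4.

1/4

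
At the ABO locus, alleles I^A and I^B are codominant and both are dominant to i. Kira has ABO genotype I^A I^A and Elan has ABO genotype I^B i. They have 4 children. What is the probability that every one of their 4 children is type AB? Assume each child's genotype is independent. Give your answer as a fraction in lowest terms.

ABO cross I^A I^A × I^B i → 1/2 A, 1/2 AB.
So P(type AB) = 1/2 per child.
All 4 independent: (1/2)^4 = 1/16.

1/16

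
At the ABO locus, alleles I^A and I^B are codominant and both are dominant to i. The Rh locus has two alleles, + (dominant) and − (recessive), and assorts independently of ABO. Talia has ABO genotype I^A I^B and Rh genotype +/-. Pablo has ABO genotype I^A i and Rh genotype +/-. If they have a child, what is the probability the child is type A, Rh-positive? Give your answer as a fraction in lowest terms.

ABO cross I^A I^B × I^A i → offspring phenotypes: 1/2 A, 1/4 B, 1/4 AB.
Rh cross +/- × +/- → 3/4 Rh+, 1/4 Rh-.
Independent loci: P(type A, Rh-positive) = 1/2 × 3/4 = 3/8.

3/8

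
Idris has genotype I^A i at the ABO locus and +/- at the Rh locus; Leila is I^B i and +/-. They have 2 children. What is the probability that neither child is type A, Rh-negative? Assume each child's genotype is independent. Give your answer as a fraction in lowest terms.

ABO cross I^A i × I^B i → 1/4 O, 1/4 A, 1/4 B, 1/4 AB.
Rh cross +/- × +/- → 3/4 Rh+, 1/4 Rh-; so P(type A, Rh-negative) = 1/4 × 1/4 = 1/16 per child.
P(not type A, Rh-negative) = 15/16 for one child; (15/16)^2 = 225/256.

225/256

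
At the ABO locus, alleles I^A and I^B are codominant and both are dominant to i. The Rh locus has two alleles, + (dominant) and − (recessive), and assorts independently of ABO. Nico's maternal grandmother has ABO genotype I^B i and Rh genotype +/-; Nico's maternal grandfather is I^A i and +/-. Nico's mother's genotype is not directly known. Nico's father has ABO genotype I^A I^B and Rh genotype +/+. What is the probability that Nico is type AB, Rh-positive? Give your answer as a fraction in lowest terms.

1/4

Nico's mother's ABO genotype from I^B i × I^A i: 1/4 I^A I^B, 1/4 I^A i, 1/4 I^B i, 1/4 i i.
Crossing each possibility with the father I^A I^B and summing P(type AB): 1/4·1/2 + 1/4·1/4 + 1/4·1/4 + 1/4·0 = 1/4.
Similarly for Rh via the mother's Rh distribution: P(Rh+) = 1.
Independent loci: 1/4 × 1 = 1/4.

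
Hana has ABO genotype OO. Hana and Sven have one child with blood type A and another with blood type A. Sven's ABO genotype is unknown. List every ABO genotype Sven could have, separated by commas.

AA, AB, AO

For each candidate genotype of Sven, check whether crossing it with OO can produce every observed child phenotype.
  AA → possible child types {A} ✓
  AB → possible child types {A, B} ✓
  AO → possible child types {O, A} ✓
  BB → possible child types {B} ✗
  BO → possible child types {O, B} ✗
  OO → possible child types {O} ✗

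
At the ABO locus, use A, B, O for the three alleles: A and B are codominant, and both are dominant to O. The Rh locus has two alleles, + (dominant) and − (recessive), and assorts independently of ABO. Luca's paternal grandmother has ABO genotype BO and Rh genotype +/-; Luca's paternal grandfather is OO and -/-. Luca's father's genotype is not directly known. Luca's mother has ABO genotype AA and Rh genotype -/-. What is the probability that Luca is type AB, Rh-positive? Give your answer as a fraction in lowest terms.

Luca's father's ABO genotype from BO × OO: 1/2 BO, 1/2 OO.
Crossing each possibility with the mother AA and summing P(type AB): 1/2·1/2 + 1/2·0 = 1/4.
Similarly for Rh via the father's Rh distribution: P(Rh+) = 1/4.
Independent loci: 1/4 × 1/4 = 1/16.

1/16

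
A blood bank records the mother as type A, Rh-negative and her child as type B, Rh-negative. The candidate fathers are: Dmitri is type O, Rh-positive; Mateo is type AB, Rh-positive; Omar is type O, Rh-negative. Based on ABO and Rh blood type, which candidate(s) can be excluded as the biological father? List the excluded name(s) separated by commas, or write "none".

A candidate is excluded only if no genotype consistent with his phenotype could produce a type B, Rh-negative child with a type A, Rh-negative mother.
Dmitri (type O, Rh+): no genotype consistent with that phenotype can produce a type-B Rh- child with a type-A mother.
Omar (type O, Rh-): no genotype consistent with that phenotype can produce a type-B Rh- child with a type-A mother.

Dmitri, Omar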